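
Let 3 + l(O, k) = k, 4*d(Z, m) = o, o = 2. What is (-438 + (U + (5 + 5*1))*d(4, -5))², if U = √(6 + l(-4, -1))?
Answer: (866 - √2)²/4 ≈ 1.8688e+5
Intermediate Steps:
d(Z, m) = ½ (d(Z, m) = (¼)*2 = ½)
l(O, k) = -3 + k
U = √2 (U = √(6 + (-3 - 1)) = √(6 - 4) = √2 ≈ 1.4142)
(-438 + (U + (5 + 5*1))*d(4, -5))² = (-438 + (√2 + (5 + 5*1))*(½))² = (-438 + (√2 + (5 + 5))*(½))² = (-438 + (√2 + 10)*(½))² = (-438 + (10 + √2)*(½))² = (-438 + (5 + √2/2))² = (-433 + √2/2)²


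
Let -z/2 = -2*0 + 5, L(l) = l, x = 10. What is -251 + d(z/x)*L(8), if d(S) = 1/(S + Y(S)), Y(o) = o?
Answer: -255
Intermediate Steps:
z = -10 (z = -2*(-2*0 + 5) = -2*(0 + 5) = -2*5 = -10)
d(S) = 1/(2*S) (d(S) = 1/(S + S) = 1/(2*S))
-251 + d(z/x)*L(8) = -251 + (1/(2*((-10/10))))*8 = -251 + (1/(2*((-10*⅒))))*8 = -251 + ((½)/(-1))*8 = -251 + ((½)*(-1))*8 = -251 - ½*8 = -251 - 4 = -255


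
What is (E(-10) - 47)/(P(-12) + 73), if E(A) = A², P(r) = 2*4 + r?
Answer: 53/69 ≈ 0.76812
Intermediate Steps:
P(r) = 8 + r
(E(-10) - 47)/(P(-12) + 73) = ((-10)² - 47)/((8 - 12) + 73) = (100 - 47)/(-4 + 73) = 53/69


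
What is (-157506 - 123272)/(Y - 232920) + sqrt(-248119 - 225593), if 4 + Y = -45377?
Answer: 280778/278301 + 4*I*sqrt(29607) ≈ 1.0089 + 688.27*I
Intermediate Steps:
Y = -45381 (Y = -4 - 45377 = -45381)
(-157506 - 123272)/(Y - 232920) + sqrt(-248119 - 225593) = (-157506 - 123272)/(-45381 - 232920) + sqrt(-248119 - 225593) = -280778/(-278301) + sqrt(-473712) = -280778*(-1/278301) + 4*I*sqrt(29607) = 280778/278301 + 4*I*sqrt(29607)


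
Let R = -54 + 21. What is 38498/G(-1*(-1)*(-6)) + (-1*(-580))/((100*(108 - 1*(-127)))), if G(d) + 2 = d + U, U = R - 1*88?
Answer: -45231409/151575 ≈ -298.41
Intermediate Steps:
R = -33
U = -121 (U = -33 - 1*88 = -33 - 88 = -121)
G(d) = -123 + d (G(d) = -2 + (d - 121) = -2 + (-121 + d) = -123 + d)
38498/G(-1*(-1)*(-6)) + (-1*(-580))/((100*(108 - 1*(-127)))) = 38498/(-123 - 1*(-1)*(-6)) + (-1*(-580))/((100*(108 - 1*(-127)))) = 38498/(-123 + 1*(-6)) + 580/((100*(108 + 127))) = 38498/(-123 - 6) + 580/((100*235)) = 38498/(-129) + 580/23500 = 38498*(-1/129) + 580*(1/23500) = -38498/129 + 29/1175 = -45231409/151575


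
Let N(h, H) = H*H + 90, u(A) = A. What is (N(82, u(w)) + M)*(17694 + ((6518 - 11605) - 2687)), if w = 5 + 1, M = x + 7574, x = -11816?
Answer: -40830720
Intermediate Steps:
M = -4242 (M = -11816 + 7574 = -4242)
w = 6
N(h, H) = 90 + H**2 (N(h, H) = H**2 + 90 = 90 + H**2)
(N(82, u(w)) + M)*(17694 + ((6518 - 11605) - 2687)) = ((90 + 6**2) - 4242)*(17694 + ((6518 - 11605) - 2687)) = ((90 + 36) - 4242)*(17694 + (-5087 - 2687)) = (126 - 4242)*(17694 - 7774) = -4116*9920 = -40830720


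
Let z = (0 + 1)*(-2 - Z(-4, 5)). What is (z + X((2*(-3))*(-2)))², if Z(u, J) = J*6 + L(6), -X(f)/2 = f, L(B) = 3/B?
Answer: 12769/4 ≈ 3192.3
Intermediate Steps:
X(f) = -2*f
Z(u, J) = ½ + 6*J (Z(u, J) = J*6 + 3/6 = 6*J + 3*(⅙) = 6*J + ½ = ½ + 6*J)
z = -65/2 (z = (0 + 1)*(-2 - (½ + 6*5)) = 1*(-2 - (½ + 30)) = 1*(-2 - 1*61/2) = 1*(-2 - 61/2) = 1*(-65/2) = -65/2 ≈ -32.500)
(z + X((2*(-3))*(-2)))² = (-65/2 - 2*2*(-3)*(-2))² = (-65/2 - (-12)*(-2))² = (-65/2 - 2*12)² = (-65/2 - 24)² = (-113/2)² = 12769/4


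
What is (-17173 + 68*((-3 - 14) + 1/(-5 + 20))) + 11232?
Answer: -106387/15 ≈ -7092.5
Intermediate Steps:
(-17173 + 68*((-3 - 14) + 1/(-5 + 20))) + 11232 = (-17173 + 68*(-17 + 1/15)) + 11232 = (-17173 + 68*(-254/15)) + 11232 = (-17173 - 17272/15) + 11232 = -274867/15 + 11232 = -106387/15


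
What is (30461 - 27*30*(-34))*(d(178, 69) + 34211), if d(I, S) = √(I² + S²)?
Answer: 1984272211 + 58001*√36445 ≈ 1.9953e+9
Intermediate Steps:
(30461 - 27*30*(-34))*(d(178, 69) + 34211) = (30461 - 27*30*(-34))*(√(178² + 69²) + 34211) = (30461 - 810*(-34))*(√(31684 + 4761) + 34211) = (30461 + 27540)*(√36445 + 34211) = 58001*(34211 + √36445) = 1984272211 + 58001*√36445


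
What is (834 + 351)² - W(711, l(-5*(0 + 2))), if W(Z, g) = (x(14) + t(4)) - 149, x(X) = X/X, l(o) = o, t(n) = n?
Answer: 1404369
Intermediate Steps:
x(X) = 1
W(Z, g) = -144 (W(Z, g) = (1 + 4) - 149 = 5 - 149 = -144)
(834 + 351)² - W(711, l(-5*(0 + 2))) = (834 + 351)² - 1*(-144) = 1185² + 144 = 1404225 + 144 = 1404369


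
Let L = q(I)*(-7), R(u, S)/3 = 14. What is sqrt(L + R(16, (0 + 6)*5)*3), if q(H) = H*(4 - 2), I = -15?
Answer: 4*sqrt(21) ≈ 18.330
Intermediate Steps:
R(u, S) = 42 (R(u, S) = 3*14 = 42)
q(H) = 2*H (q(H) = H*2 = 2*H)
L = 210 (L = (2*(-15))*(-7) = -30*(-7) = 210)
sqrt(L + R(16, (0 + 6)*5)*3) = sqrt(210 + 42*3) = sqrt(210 + 126) = sqrt(336) = 4*sqrt(21)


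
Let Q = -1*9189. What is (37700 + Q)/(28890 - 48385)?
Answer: -4073/2785 ≈ -1.4625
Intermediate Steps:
Q = -9189
(37700 + Q)/(28890 - 48385) = (37700 - 9189)/(28890 - 48385) = 28511/(-19495) = 28511*(-1/19495) = -4073/2785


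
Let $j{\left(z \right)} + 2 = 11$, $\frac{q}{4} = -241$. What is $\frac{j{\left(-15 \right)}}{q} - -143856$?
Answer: $\frac{138677175}{964} \approx 1.4386 \cdot 10^{5}$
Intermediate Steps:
$q = -964$ ($q = 4 \left(-241\right) = -964$)
$j{\left(z \right)} = 9$ ($j{\left(z \right)} = -2 + 11 = 9$)
$\frac{j{\left(-15 \right)}}{q} - -143856 = \frac{9}{-964} - -143856 = 9 \left(- \frac{1}{964}\right) + 143856 = - \frac{9}{964} + 143856 = \frac{138677175}{964}$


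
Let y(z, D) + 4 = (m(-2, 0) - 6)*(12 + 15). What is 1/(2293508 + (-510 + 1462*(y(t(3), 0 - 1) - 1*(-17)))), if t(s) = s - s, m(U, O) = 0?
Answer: 1/2075160 ≈ 4.8189e-7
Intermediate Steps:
t(s) = 0
y(z, D) = -166 (y(z, D) = -4 + (0 - 6)*(12 + 15) = -4 - 6*27 = -4 - 162 = -166)
1/(2293508 + (-510 + 1462*(y(t(3), 0 - 1) - 1*(-17)))) = 1/(2293508 + (-510 + 1462*(-166 - 1*(-17)))) = 1/(2293508 + (-510 + 1462*(-166 + 17))) = 1/(2293508 + (-510 + 1462*(-149))) = 1/(2293508 + (-510 - 217838)) = 1/(2293508 - 218348) = 1/2075160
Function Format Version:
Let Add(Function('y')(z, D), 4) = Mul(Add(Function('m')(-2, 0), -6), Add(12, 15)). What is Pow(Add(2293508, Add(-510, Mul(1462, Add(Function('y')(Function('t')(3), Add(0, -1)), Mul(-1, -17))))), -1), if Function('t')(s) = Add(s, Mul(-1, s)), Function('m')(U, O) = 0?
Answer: Rational(1, 2075160) ≈ 4.8189e-7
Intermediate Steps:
Function('t')(s) = 0
Function('y')(z, D) = -166 (Function('y')(z, D) = Add(-4, Mul(Add(0, -6), Add(12, 15))) = Add(-4, Mul(-6, 27)) = Add(-4, -162) = -166)
Pow(Add(2293508, Add(-510, Mul(1462, Add(Function('y')(Function('t')(3), Add(0, -1)), Mul(-1, -17))))), -1) = Pow(Add(2293508, Add(-510, Mul(1462, Add(-166, Mul(-1, -17))))), -1) = Pow(Add(2293508, Add(-510, Mul(1462, Add(-166, 17)))), -1) = Pow(Add(2293508, Add(-510, Mul(1462, -149))), -1) = Pow(Add(2293508, Add(-510, -217838)), -1) = Pow(Add(2293508, -218348), -1) = Pow(2075160, -1) = Rational(1, 2075160)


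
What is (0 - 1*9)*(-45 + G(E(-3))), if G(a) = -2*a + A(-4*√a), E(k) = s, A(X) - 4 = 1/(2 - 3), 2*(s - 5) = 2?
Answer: 486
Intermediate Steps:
s = 6 (s = 5 + (½)*2 = 5 + 1 = 6)
A(X) = 3 (A(X) = 4 + 1/(2 - 3) = 4 + 1/(-1) = 4 - 1 = 3)
E(k) = 6
G(a) = 3 - 2*a (G(a) = -2*a + 3 = 3 - 2*a)
(0 - 1*9)*(-45 + G(E(-3))) = (0 - 1*9)*(-45 + (3 - 2*6)) = (0 - 9)*(-45 + (3 - 12)) = -9*(-45 - 9) = -9*(-54) = 486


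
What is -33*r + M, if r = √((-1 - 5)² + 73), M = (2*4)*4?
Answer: 32 - 33*√109 ≈ -312.53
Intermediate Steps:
M = 32 (M = 8*4 = 32)
r = √109 (r = √((-6)² + 73) = √(36 + 73) = √109 ≈ 10.440)
-33*r + M = -33*√109 + 32 = 32 - 33*√109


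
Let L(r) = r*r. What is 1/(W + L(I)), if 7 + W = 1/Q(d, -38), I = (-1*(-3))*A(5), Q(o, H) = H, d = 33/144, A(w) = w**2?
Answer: 38/213483 ≈ 0.00017800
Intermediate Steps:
d = 11/48 (d = 33*(1/144) = 11/48 ≈ 0.22917)
I = 75 (I = -1*(-3)*5**2 = 3*25 = 75)
L(r) = r**2
W = -267/38 (W = -7 + 1/(-38) = -7 - 1/38 = -267/38 ≈ -7.0263)
1/(W + L(I)) = 1/(-267/38 + 75**2) = 1/(-267/38 + 5625) = 1/(213483/38) = 38/213483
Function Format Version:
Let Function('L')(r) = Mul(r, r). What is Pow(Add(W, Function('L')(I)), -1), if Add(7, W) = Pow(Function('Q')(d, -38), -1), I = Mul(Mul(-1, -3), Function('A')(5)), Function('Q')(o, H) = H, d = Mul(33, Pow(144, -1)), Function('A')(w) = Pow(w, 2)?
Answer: Rational(38, 213483) ≈ 0.00017800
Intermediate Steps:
d = Rational(11, 48) (d = Mul(33, Rational(1, 144)) = Rational(11, 48) ≈ 0.22917)
I = 75 (I = Mul(Mul(-1, -3), Pow(5, 2)) = Mul(3, 25) = 75)
Function('L')(r) = Pow(r, 2)
W = Rational(-267, 38) (W = Add(-7, Pow(-38, -1)) = Add(-7, Rational(-1, 38)) = Rational(-267, 38) ≈ -7.0263)
Pow(Add(W, Function('L')(I)), -1) = Pow(Add(Rational(-267, 38), Pow(75, 2)), -1) = Pow(Add(Rational(-267, 38), 5625), -1) = Pow(Rational(213483, 38), -1) = Rational(38, 213483)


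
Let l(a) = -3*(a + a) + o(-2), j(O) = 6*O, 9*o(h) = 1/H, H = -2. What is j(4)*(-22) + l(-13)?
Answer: -8101/18 ≈ -450.06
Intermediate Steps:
o(h) = -1/18 (o(h) = (1/9)/(-2) = (1/9)*(-1/2) = -1/18)
l(a) = -1/18 - 6*a (l(a) = -3*(a + a) - 1/18 = -6*a - 1/18 = -1/18 - 6*a)
j(4)*(-22) + l(-13) = (6*4)*(-22) + (-1/18 - 6*(-13)) = 24*(-22) + (-1/18 + 78) = -528 + 1403/18 = -8101/18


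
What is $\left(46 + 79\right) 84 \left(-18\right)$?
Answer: $-189000$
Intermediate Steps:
$\left(46 + 79\right) 84 \left(-18\right) = 125 \cdot 84 \left(-18\right) = 10500 \left(-18\right) = -189000$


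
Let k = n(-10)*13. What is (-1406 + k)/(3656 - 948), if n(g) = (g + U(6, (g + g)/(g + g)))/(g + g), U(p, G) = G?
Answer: -28003/54160 ≈ -0.51704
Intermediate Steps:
n(g) = (1 + g)/(2*g) (n(g) = (g + (g + g)/(g + g))/(g + g) = (g + (2*g)/((2*g)))/((2*g)) = (g + (2*g)*(1/(2*g)))*(1/(2*g)) = (g + 1)*(1/(2*g)) = (1 + g)*(1/(2*g)) = (1 + g)/(2*g))
k = 117/20 (k = ((1/2)*(1 - 10)/(-10))*13 = ((1/2)*(-1/10)*(-9))*13 = (9/20)*13 = 117/20 ≈ 5.8500)
(-1406 + k)/(3656 - 948) = (-1406 + 117/20)/(3656 - 948) = -28003/20/2708 = -28003/20*1/2708 = -28003/54160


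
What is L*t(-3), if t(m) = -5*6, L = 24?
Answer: -720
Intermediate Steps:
t(m) = -30
L*t(-3) = 24*(-30) = -720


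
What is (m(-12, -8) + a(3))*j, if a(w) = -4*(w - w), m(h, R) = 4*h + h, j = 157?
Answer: -9420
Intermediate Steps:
m(h, R) = 5*h
a(w) = 0 (a(w) = -4*0 = 0)
(m(-12, -8) + a(3))*j = (5*(-12) + 0)*157 = (-60 + 0)*157 = -60*157 = -9420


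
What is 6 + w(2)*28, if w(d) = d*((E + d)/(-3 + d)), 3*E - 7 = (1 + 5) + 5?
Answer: -442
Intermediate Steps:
E = 6 (E = 7/3 + ((1 + 5) + 5)/3 = 7/3 + (6 + 5)/3 = 7/3 + (1/3)*11 = 7/3 + 11/3 = 6)
w(d) = d*(6 + d)/(-3 + d) (w(d) = d*((6 + d)/(-3 + d)) = d*(6 + d)/(-3 + d))
6 + w(2)*28 = 6 + (2*(6 + 2)/(-3 + 2))*28 = 6 + (2*8/(-1))*28 = 6 + (2*(-1)*8)*28 = 6 - 16*28 = 6 - 448 = -442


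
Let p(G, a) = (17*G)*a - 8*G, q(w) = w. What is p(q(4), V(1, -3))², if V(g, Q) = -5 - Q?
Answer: 28224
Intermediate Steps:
p(G, a) = -8*G + 17*G*a (p(G, a) = 17*G*a - 8*G = -8*G + 17*G*a)
p(q(4), V(1, -3))² = (4*(-8 + 17*(-5 - 1*(-3))))² = (4*(-8 + 17*(-5 + 3)))² = (4*(-8 + 17*(-2)))² = (4*(-8 - 34))² = (4*(-42))² = (-168)² = 28224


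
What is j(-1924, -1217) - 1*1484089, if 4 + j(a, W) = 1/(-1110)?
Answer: -1647343231/1110 ≈ -1.4841e+6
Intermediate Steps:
j(a, W) = -4441/1110 (j(a, W) = -4 + 1/(-1110) = -4 - 1/1110 = -4441/1110)
j(-1924, -1217) - 1*1484089 = -4441/1110 - 1*1484089 = -4441/1110 - 1484089 = -1647343231/1110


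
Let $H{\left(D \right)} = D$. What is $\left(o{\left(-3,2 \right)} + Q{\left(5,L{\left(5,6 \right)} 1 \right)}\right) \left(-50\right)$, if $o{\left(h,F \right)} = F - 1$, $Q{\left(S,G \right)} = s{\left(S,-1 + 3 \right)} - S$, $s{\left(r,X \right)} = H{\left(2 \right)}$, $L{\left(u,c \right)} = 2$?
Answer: $100$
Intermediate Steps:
$s{\left(r,X \right)} = 2$
$Q{\left(S,G \right)} = 2 - S$
$o{\left(h,F \right)} = -1 + F$ ($o{\left(h,F \right)} = F - 1 = -1 + F$)
$\left(o{\left(-3,2 \right)} + Q{\left(5,L{\left(5,6 \right)} 1 \right)}\right) \left(-50\right) = \left(\left(-1 + 2\right) + \left(2 - 5\right)\right) \left(-50\right) = \left(1 + \left(2 - 5\right)\right) \left(-50\right) = \left(1 - 3\right) \left(-50\right) = \left(-2\right) \left(-50\right) = 100$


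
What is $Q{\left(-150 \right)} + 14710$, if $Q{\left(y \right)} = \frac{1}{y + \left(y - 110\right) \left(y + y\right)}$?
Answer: $\frac{1145173501}{77850} \approx 14710.0$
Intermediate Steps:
$Q{\left(y \right)} = \frac{1}{y + 2 y \left(-110 + y\right)}$ ($Q{\left(y \right)} = \frac{1}{y + \left(-110 + y\right) 2 y} = \frac{1}{y + 2 y \left(-110 + y\right)}$)
$Q{\left(-150 \right)} + 14710 = \frac{1}{\left(-150\right) \left(-219 + 2 \left(-150\right)\right)} + 14710 = - \frac{1}{150 \left(-219 - 300\right)} + 14710 = - \frac{1}{150 \left(-519\right)} + 14710 = \left(- \frac{1}{150}\right) \left(- \frac{1}{519}\right) + 14710 = \frac{1}{77850} + 14710 = \frac{1145173501}{77850}$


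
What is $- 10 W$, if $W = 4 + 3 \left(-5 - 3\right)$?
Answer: $200$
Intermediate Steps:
$W = -20$ ($W = 4 + 3 \left(-8\right) = 4 - 24 = -20$)
$- 10 W = \left(-10\right) \left(-20\right) = 200$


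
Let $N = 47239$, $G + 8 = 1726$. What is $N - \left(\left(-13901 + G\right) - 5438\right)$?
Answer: $64860$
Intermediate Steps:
$G = 1718$ ($G = -8 + 1726 = 1718$)
$N - \left(\left(-13901 + G\right) - 5438\right) = 47239 - \left(\left(-13901 + 1718\right) - 5438\right) = 47239 - \left(-12183 - 5438\right) = 47239 - -17621 = 47239 + 17621 = 64860$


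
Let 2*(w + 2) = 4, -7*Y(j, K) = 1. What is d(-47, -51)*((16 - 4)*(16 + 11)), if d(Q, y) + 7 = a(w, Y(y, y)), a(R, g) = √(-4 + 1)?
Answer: -2268 + 324*I*√3 ≈ -2268.0 + 561.18*I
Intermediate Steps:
Y(j, K) = -⅐ (Y(j, K) = -⅐*1 = -⅐)
w = 0 (w = -2 + (½)*4 = -2 + 2 = 0)
a(R, g) = I*√3 (a(R, g) = √(-3) = I*√3)
d(Q, y) = -7 + I*√3
d(-47, -51)*((16 - 4)*(16 + 11)) = (-7 + I*√3)*((16 - 4)*(16 + 11)) = (-7 + I*√3)*(12*27) = (-7 + I*√3)*324 = -2268 + 324*I*√3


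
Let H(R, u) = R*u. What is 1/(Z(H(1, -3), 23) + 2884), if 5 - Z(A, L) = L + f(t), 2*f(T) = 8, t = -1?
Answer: 1/2862 ≈ 0.00034941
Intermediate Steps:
f(T) = 4 (f(T) = (½)*8 = 4)
Z(A, L) = 1 - L (Z(A, L) = 5 - (L + 4) = 5 - (4 + L) = 5 + (-4 - L) = 1 - L)
1/(Z(H(1, -3), 23) + 2884) = 1/((1 - 1*23) + 2884) = 1/((1 - 23) + 2884) = 1/(-22 + 2884) = 1/2862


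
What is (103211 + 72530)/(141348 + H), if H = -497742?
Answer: -175741/356394 ≈ -0.49311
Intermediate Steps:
(103211 + 72530)/(141348 + H) = (103211 + 72530)/(141348 - 497742) = 175741/(-356394) = 175741*(-1/356394) = -175741/356394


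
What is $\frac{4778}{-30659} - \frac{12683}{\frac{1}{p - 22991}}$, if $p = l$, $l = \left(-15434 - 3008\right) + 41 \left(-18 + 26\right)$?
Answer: $\frac{15983601022407}{30659} \approx 5.2133 \cdot 10^{8}$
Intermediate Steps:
$l = -18114$ ($l = -18442 + 41 \cdot 8 = -18442 + 328 = -18114$)
$p = -18114$
$\frac{4778}{-30659} - \frac{12683}{\frac{1}{p - 22991}} = \frac{4778}{-30659} - \frac{12683}{\frac{1}{-18114 - 22991}} = 4778 \left(- \frac{1}{30659}\right) - \frac{12683}{\frac{1}{-41105}} = - \frac{4778}{30659} - \frac{12683}{- \frac{1}{41105}} = - \frac{4778}{30659} - -521334715 = - \frac{4778}{30659} + 521334715 = \frac{15983601022407}{30659}$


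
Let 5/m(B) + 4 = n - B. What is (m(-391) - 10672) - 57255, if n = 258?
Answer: -8762582/129 ≈ -67927.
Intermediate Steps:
m(B) = 5/(254 - B) (m(B) = 5/(-4 + (258 - B)) = 5/(254 - B))
(m(-391) - 10672) - 57255 = (-5/(-254 - 391) - 10672) - 57255 = (-5/(-645) - 10672) - 57255 = (-5*(-1/645) - 10672) - 57255 = (1/129 - 10672) - 57255 = -1376687/129 - 57255 = -8762582/129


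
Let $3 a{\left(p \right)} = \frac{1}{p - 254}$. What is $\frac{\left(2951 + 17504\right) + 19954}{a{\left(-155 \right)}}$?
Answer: $-49581843$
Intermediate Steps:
$a{\left(p \right)} = \frac{1}{3 \left(-254 + p\right)}$ ($a{\left(p \right)} = \frac{1}{3 \left(p - 254\right)} = \frac{1}{3 \left(-254 + p\right)}$)
$\frac{\left(2951 + 17504\right) + 19954}{a{\left(-155 \right)}} = \frac{\left(2951 + 17504\right) + 19954}{\frac{1}{3} \frac{1}{-254 - 155}} = \frac{20455 + 19954}{\frac{1}{3} \frac{1}{-409}} = \frac{40409}{\frac{1}{3} \left(- \frac{1}{409}\right)} = \frac{40409}{- \frac{1}{1227}} = 40409 \left(-1227\right) = -49581843$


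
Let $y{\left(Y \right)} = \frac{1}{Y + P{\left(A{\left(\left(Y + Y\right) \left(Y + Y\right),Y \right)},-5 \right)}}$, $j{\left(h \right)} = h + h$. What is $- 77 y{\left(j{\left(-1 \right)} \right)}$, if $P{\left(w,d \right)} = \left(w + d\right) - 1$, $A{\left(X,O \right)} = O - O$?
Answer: $\frac{77}{8} \approx 9.625$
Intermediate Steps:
$j{\left(h \right)} = 2 h$
$A{\left(X,O \right)} = 0$
$P{\left(w,d \right)} = -1 + d + w$ ($P{\left(w,d \right)} = \left(d + w\right) - 1 = -1 + d + w$)
$y{\left(Y \right)} = \frac{1}{-6 + Y}$ ($y{\left(Y \right)} = \frac{1}{Y - 6} = \frac{1}{-6 + Y}$)
$- 77 y{\left(j{\left(-1 \right)} \right)} = - \frac{77}{-6 + 2 \left(-1\right)} = - \frac{77}{-6 - 2} = - \frac{77}{-8} = \left(-77\right) \left(- \frac{1}{8}\right) = \frac{77}{8}$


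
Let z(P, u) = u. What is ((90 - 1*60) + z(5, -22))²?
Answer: 64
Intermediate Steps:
((90 - 1*60) + z(5, -22))² = ((90 - 1*60) - 22)² = ((90 - 60) - 22)² = (30 - 22)² = 8² = 64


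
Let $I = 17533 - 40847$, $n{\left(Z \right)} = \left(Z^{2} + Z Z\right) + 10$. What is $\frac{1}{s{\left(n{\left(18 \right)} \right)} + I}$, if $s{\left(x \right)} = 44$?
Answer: $- \frac{1}{23270} \approx -4.2974 \cdot 10^{-5}$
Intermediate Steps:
$n{\left(Z \right)} = 10 + 2 Z^{2}$ ($n{\left(Z \right)} = \left(Z^{2} + Z^{2}\right) + 10 = 2 Z^{2} + 10 = 10 + 2 Z^{2}$)
$I = -23314$
$\frac{1}{s{\left(n{\left(18 \right)} \right)} + I} = \frac{1}{44 - 23314} = \frac{1}{-23270} = - \frac{1}{23270}$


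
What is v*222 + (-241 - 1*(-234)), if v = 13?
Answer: 2879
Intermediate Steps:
v*222 + (-241 - 1*(-234)) = 13*222 + (-241 - 1*(-234)) = 2886 + (-241 + 234) = 2886 - 7 = 2879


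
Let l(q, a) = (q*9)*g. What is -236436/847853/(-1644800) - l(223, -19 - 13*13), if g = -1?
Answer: 699714767334309/348637153600 ≈ 2007.0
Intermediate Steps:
l(q, a) = -9*q (l(q, a) = (q*9)*(-1) = (9*q)*(-1) = -9*q)
-236436/847853/(-1644800) - l(223, -19 - 13*13) = -236436/847853/(-1644800) - (-9)*223 = -236436*1/847853*(-1/1644800) - 1*(-2007) = -236436/847853*(-1/1644800) + 2007 = 59109/348637153600 + 2007 = 699714767334309/348637153600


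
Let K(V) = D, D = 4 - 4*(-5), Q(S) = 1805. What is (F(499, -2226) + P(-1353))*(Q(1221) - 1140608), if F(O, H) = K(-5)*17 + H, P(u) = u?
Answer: 3611144313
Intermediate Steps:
D = 24 (D = 4 + 20 = 24)
K(V) = 24
F(O, H) = 408 + H (F(O, H) = 24*17 + H = 408 + H)
(F(499, -2226) + P(-1353))*(Q(1221) - 1140608) = ((408 - 2226) - 1353)*(1805 - 1140608) = (-1818 - 1353)*(-1138803) = -3171*(-1138803) = 3611144313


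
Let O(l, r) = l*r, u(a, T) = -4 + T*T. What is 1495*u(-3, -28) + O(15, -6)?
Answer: 1166010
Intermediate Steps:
u(a, T) = -4 + T**2
1495*u(-3, -28) + O(15, -6) = 1495*(-4 + (-28)**2) + 15*(-6) = 1495*(-4 + 784) - 90 = 1495*780 - 90 = 1166100 - 90 = 1166010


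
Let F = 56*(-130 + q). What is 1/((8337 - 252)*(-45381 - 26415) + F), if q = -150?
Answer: -1/580486340 ≈ -1.7227e-9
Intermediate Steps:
F = -15680 (F = 56*(-130 - 150) = 56*(-280) = -15680)
1/((8337 - 252)*(-45381 - 26415) + F) = 1/((8337 - 252)*(-45381 - 26415) - 15680) = 1/(8085*(-71796) - 15680) = 1/(-580470660 - 15680) = 1/(-580486340) = -1/580486340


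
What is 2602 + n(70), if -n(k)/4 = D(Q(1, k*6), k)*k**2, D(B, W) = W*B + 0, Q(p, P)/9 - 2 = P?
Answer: -5210853398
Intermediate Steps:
Q(p, P) = 18 + 9*P
D(B, W) = B*W (D(B, W) = B*W + 0 = B*W)
n(k) = -4*k**3*(18 + 54*k) (n(k) = -4*(18 + 9*(k*6))*k*k**2 = -4*(18 + 9*(6*k))*k*k**2 = -4*(18 + 54*k)*k*k**2 = -4*k*(18 + 54*k)*k**2 = -4*k**3*(18 + 54*k))
2602 + n(70) = 2602 + 70**3*(-72 - 216*70) = 2602 + 343000*(-72 - 15120) = 2602 + 343000*(-15192) = 2602 - 5210856000 = -5210853398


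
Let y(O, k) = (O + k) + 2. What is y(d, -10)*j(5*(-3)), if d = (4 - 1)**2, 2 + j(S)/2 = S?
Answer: -34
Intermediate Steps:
j(S) = -4 + 2*S
d = 9 (d = 3**2 = 9)
y(O, k) = 2 + O + k
y(d, -10)*j(5*(-3)) = (2 + 9 - 10)*(-4 + 2*(5*(-3))) = 1*(-4 + 2*(-15)) = 1*(-4 - 30) = 1*(-34) = -34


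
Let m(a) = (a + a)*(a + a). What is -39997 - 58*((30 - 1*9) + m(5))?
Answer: -47015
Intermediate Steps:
m(a) = 4*a**2 (m(a) = (2*a)*(2*a) = 4*a**2)
-39997 - 58*((30 - 1*9) + m(5)) = -39997 - 58*((30 - 1*9) + 4*5**2) = -39997 - 58*((30 - 9) + 4*25) = -39997 - 58*(21 + 100) = -39997 - 58*121 = -39997 - 7018 = -47015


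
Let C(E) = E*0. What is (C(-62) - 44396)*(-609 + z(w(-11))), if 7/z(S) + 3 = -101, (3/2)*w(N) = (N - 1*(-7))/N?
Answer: 703043957/26 ≈ 2.7040e+7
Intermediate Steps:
w(N) = 2*(7 + N)/(3*N) (w(N) = 2*((N - 1*(-7))/N)/3 = 2*((N + 7)/N)/3 = 2*((7 + N)/N)/3 = 2*(7 + N)/(3*N))
z(S) = -7/104 (z(S) = 7/(-3 - 101) = 7/(-104) = 7*(-1/104) = -7/104)
C(E) = 0
(C(-62) - 44396)*(-609 + z(w(-11))) = (0 - 44396)*(-609 - 7/104) = -44396*(-63343/104) = 703043957/26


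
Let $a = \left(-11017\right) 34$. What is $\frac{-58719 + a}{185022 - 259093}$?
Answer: $\frac{433297}{74071} \approx 5.8498$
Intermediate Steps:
$a = -374578$
$\frac{-58719 + a}{185022 - 259093} = \frac{-58719 - 374578}{185022 - 259093} = - \frac{433297}{-74071} = \left(-433297\right) \left(- \frac{1}{74071}\right) = \frac{433297}{74071}$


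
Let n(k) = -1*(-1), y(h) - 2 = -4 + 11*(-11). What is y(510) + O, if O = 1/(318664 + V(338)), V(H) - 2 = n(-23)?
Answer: -39196040/318667 ≈ -123.00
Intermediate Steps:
y(h) = -123 (y(h) = 2 + (-4 + 11*(-11)) = 2 + (-4 - 121) = 2 - 125 = -123)
n(k) = 1
V(H) = 3 (V(H) = 2 + 1 = 3)
O = 1/318667 (O = 1/(318664 + 3) = 1/318667 ≈ 3.1381e-6)
y(510) + O = -123 + 1/318667 = -39196040/318667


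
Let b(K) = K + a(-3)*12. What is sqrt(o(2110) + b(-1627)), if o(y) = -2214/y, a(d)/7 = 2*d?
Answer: 4*I*sqrt(148314010)/1055 ≈ 46.174*I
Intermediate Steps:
a(d) = 14*d (a(d) = 7*(2*d) = 14*d)
b(K) = -504 + K (b(K) = K + (14*(-3))*12 = K - 42*12 = K - 504 = -504 + K)
sqrt(o(2110) + b(-1627)) = sqrt(-2214/2110 + (-504 - 1627)) = sqrt(-2214*1/2110 - 2131) = sqrt(-1107/1055 - 2131) = sqrt(-2249312/1055) = 4*I*sqrt(148314010)/1055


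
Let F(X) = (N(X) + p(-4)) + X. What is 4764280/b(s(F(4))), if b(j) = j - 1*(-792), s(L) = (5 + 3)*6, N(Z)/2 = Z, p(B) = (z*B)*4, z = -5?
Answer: 119107/21 ≈ 5671.8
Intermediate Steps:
p(B) = -20*B (p(B) = -5*B*4 = -20*B)
N(Z) = 2*Z
F(X) = 80 + 3*X (F(X) = (2*X - 20*(-4)) + X = (2*X + 80) + X = (80 + 2*X) + X = 80 + 3*X)
s(L) = 48 (s(L) = 8*6 = 48)
b(j) = 792 + j (b(j) = j + 792 = 792 + j)
4764280/b(s(F(4))) = 4764280/(792 + 48) = 4764280/840 = 4764280*(1/840) = 119107/21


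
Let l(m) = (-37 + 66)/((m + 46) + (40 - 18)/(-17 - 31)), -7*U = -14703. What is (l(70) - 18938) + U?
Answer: -326829227/19411 ≈ -16837.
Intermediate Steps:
U = 14703/7 (U = -⅐*(-14703) = 14703/7 ≈ 2100.4)
l(m) = 29/(1093/24 + m) (l(m) = 29/((46 + m) + 22/(-48)) = 29/((46 + m) + 22*(-1/48)) = 29/((46 + m) - 11/24) = 29/(1093/24 + m))
(l(70) - 18938) + U = (696/(1093 + 24*70) - 18938) + 14703/7 = (696/(1093 + 1680) - 18938) + 14703/7 = (696/2773 - 18938) + 14703/7 = -52514378/2773 + 14703/7 = -326829227/19411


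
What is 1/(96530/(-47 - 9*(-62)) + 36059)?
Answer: 73/2646097 ≈ 2.7588e-5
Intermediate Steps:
1/(96530/(-47 - 9*(-62)) + 36059) = 1/(96530/(-47 + 558) + 36059) = 1/(96530/511 + 36059) = 1/(96530*(1/511) + 36059) = 1/(13790/73 + 36059) = 1/(2646097/73) = 73/2646097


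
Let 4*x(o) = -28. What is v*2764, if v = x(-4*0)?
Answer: -19348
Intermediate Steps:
x(o) = -7 (x(o) = (1/4)*(-28) = -7)
v = -7
v*2764 = -7*2764 = -19348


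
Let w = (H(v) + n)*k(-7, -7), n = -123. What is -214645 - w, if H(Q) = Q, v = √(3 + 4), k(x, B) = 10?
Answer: -213415 - 10*√7 ≈ -2.1344e+5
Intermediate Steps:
v = √7 ≈ 2.6458
w = -1230 + 10*√7 (w = (√7 - 123)*10 = (-123 + √7)*10 = -1230 + 10*√7 ≈ -1203.5)
-214645 - w = -214645 - (-1230 + 10*√7) = -214645 + (1230 - 10*√7) = -213415 - 10*√7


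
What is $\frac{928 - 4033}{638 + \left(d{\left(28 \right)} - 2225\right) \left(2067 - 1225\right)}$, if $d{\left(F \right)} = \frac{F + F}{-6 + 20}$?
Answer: $\frac{345}{207716} \approx 0.0016609$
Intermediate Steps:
$d{\left(F \right)} = \frac{F}{7}$ ($d{\left(F \right)} = \frac{2 F}{14} = 2 F \frac{1}{14} = \frac{F}{7}$)
$\frac{928 - 4033}{638 + \left(d{\left(28 \right)} - 2225\right) \left(2067 - 1225\right)} = \frac{928 - 4033}{638 + \left(\frac{1}{7} \cdot 28 - 2225\right) \left(2067 - 1225\right)} = - \frac{3105}{638 + \left(4 - 2225\right) 842} = - \frac{3105}{638 - 1870082} = - \frac{3105}{-1869444} = \left(-3105\right) \left(- \frac{1}{1869444}\right) = \frac{345}{207716}$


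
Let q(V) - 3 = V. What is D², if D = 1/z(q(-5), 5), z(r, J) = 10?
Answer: 1/100 ≈ 0.010000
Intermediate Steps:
q(V) = 3 + V
D = ⅒ (D = 1/10 = ⅒ ≈ 0.10000)
D² = (⅒)² = 1/100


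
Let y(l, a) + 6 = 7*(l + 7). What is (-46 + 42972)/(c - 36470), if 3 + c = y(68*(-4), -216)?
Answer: -21463/19167 ≈ -1.1198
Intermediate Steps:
y(l, a) = 43 + 7*l (y(l, a) = -6 + 7*(l + 7) = -6 + 7*(7 + l) = -6 + (49 + 7*l) = 43 + 7*l)
c = -1864 (c = -3 + (43 + 7*(68*(-4))) = -3 + (43 + 7*(-272)) = -3 + (43 - 1904) = -3 - 1861 = -1864)
(-46 + 42972)/(c - 36470) = (-46 + 42972)/(-1864 - 36470) = 42926/(-38334) = 42926*(-1/38334) = -21463/19167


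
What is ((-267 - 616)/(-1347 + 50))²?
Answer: 779689/1682209 ≈ 0.46349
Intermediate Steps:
((-267 - 616)/(-1347 + 50))² = (-883/(-1297))² = (-883*(-1/1297))² = (883/1297)² = 779689/1682209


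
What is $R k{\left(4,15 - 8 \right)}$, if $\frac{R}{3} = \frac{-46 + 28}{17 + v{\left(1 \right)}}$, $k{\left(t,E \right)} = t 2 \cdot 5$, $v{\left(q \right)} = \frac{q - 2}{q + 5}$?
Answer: $- \frac{12960}{101} \approx -128.32$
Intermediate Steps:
$v{\left(q \right)} = \frac{-2 + q}{5 + q}$
$k{\left(t,E \right)} = 10 t$ ($k{\left(t,E \right)} = 2 t 5 = 10 t$)
$R = - \frac{324}{101}$ ($R = 3 \frac{-46 + 28}{17 + \frac{-2 + 1}{5 + 1}} = 3 \left(- \frac{18}{17 + \frac{1}{6} \left(-1\right)}\right) = 3 \left(- \frac{18}{17 - \frac{1}{6}}\right) = 3 \left(- \frac{18}{\frac{101}{6}}\right) = 3 \left(\left(-18\right) \frac{6}{101}\right) = 3 \left(- \frac{108}{101}\right) = - \frac{324}{101} \approx -3.2079$)
$R k{\left(4,15 - 8 \right)} = - \frac{324 \cdot 10 \cdot 4}{101} = \left(- \frac{324}{101}\right) 40 = - \frac{12960}{101}$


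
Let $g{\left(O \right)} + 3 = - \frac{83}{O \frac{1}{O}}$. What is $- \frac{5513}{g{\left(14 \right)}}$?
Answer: $\frac{5513}{86} \approx 64.105$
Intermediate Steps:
$g{\left(O \right)} = -86$ ($g{\left(O \right)} = -3 - \frac{83}{O \frac{1}{O}} = -3 - \frac{83}{1} = -3 - 83 = -86$)
$- \frac{5513}{g{\left(14 \right)}} = - \frac{5513}{-86} = \left(-5513\right) \left(- \frac{1}{86}\right) = \frac{5513}{86}$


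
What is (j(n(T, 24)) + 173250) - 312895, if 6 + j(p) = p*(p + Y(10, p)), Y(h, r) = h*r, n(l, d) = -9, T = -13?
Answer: -138760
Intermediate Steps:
j(p) = -6 + 11*p² (j(p) = -6 + p*(p + 10*p) = -6 + p*(11*p) = -6 + 11*p²)
(j(n(T, 24)) + 173250) - 312895 = ((-6 + 11*(-9)²) + 173250) - 312895 = ((-6 + 11*81) + 173250) - 312895 = ((-6 + 891) + 173250) - 312895 = (885 + 173250) - 312895 = 174135 - 312895 = -138760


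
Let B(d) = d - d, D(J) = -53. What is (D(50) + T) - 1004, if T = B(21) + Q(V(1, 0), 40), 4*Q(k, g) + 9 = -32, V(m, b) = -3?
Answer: -4269/4 ≈ -1067.3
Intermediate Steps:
Q(k, g) = -41/4 (Q(k, g) = -9/4 + (¼)*(-32) = -9/4 - 8 = -41/4)
B(d) = 0
T = -41/4 (T = 0 - 41/4 = -41/4 ≈ -10.250)
(D(50) + T) - 1004 = (-53 - 41/4) - 1004 = -253/4 - 1004 = -4269/4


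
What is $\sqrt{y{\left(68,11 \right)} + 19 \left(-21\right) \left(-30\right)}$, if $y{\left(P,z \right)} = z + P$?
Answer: $\sqrt{12049} \approx 109.77$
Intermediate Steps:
$y{\left(P,z \right)} = P + z$
$\sqrt{y{\left(68,11 \right)} + 19 \left(-21\right) \left(-30\right)} = \sqrt{\left(68 + 11\right) + 19 \left(-21\right) \left(-30\right)} = \sqrt{79 - -11970} = \sqrt{79 + 11970} = \sqrt{12049}$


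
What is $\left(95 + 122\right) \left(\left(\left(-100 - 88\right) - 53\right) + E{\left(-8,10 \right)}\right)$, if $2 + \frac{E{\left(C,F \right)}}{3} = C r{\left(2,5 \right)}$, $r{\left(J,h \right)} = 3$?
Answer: $-69223$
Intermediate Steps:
$E{\left(C,F \right)} = -6 + 9 C$ ($E{\left(C,F \right)} = -6 + 3 C 3 = -6 + 3 \cdot 3 C = -6 + 9 C$)
$\left(95 + 122\right) \left(\left(\left(-100 - 88\right) - 53\right) + E{\left(-8,10 \right)}\right) = \left(95 + 122\right) \left(\left(\left(-100 - 88\right) - 53\right) + \left(-6 + 9 \left(-8\right)\right)\right) = 217 \left(\left(-188 - 53\right) - 78\right) = 217 \left(-241 - 78\right) = 217 \left(-319\right) = -69223$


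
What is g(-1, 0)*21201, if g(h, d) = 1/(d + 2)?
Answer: 21201/2 ≈ 10601.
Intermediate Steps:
g(h, d) = 1/(2 + d)
g(-1, 0)*21201 = 21201/(2 + 0) = 21201/2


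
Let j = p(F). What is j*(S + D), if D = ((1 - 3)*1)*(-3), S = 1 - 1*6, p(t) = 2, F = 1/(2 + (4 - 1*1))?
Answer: 2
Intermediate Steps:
F = ⅕ (F = 1/(2 + (4 - 1)) = 1/(2 + 3) = 1/5 = ⅕ ≈ 0.20000)
S = -5 (S = 1 - 6 = -5)
j = 2
D = 6 (D = -2*1*(-3) = -2*(-3) = 6)
j*(S + D) = 2*(-5 + 6) = 2*1 = 2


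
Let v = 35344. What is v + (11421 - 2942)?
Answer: 43823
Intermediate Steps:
v + (11421 - 2942) = 35344 + (11421 - 2942) = 35344 + 8479 = 43823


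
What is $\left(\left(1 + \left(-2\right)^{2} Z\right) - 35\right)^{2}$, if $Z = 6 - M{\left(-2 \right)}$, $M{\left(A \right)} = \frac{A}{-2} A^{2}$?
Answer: $676$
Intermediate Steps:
$M{\left(A \right)} = - \frac{A^{3}}{2}$ ($M{\left(A \right)} = A \left(- \frac{1}{2}\right) A^{2} = - \frac{A}{2} A^{2} = - \frac{A^{3}}{2}$)
$Z = 2$ ($Z = 6 - - \frac{\left(-2\right)^{3}}{2} = 6 - \left(- \frac{1}{2}\right) \left(-8\right) = 6 - 4 = 2$)
$\left(\left(1 + \left(-2\right)^{2} Z\right) - 35\right)^{2} = \left(\left(1 + \left(-2\right)^{2} \cdot 2\right) - 35\right)^{2} = \left(\left(1 + 4 \cdot 2\right) - 35\right)^{2} = \left(\left(1 + 8\right) - 35\right)^{2} = \left(9 - 35\right)^{2} = \left(-26\right)^{2} = 676$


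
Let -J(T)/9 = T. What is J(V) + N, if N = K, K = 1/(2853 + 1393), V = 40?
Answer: -1528559/4246 ≈ -360.00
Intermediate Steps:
J(T) = -9*T
K = 1/4246 ≈ 0.00023552
N = 1/4246 ≈ 0.00023552
J(V) + N = -9*40 + 1/4246 = -360 + 1/4246 = -1528559/4246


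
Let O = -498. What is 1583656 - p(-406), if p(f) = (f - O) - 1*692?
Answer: 1584256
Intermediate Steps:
p(f) = -194 + f (p(f) = (f - 1*(-498)) - 1*692 = (f + 498) - 692 = (498 + f) - 692 = -194 + f)
1583656 - p(-406) = 1583656 - (-194 - 406) = 1583656 - 1*(-600) = 1583656 + 600 = 1584256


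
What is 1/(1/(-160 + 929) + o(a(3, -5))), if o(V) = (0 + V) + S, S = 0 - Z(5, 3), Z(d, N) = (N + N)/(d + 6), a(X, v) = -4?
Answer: -8459/38439 ≈ -0.22006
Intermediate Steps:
Z(d, N) = 2*N/(6 + d) (Z(d, N) = (2*N)/(6 + d) = 2*N/(6 + d))
S = -6/11 (S = 0 - 2*3/(6 + 5) = 0 - 2*3/11 = 0 - 1*6/11 = 0 - 6/11 = -6/11 ≈ -0.54545)
o(V) = -6/11 + V (o(V) = (0 + V) - 6/11 = V - 6/11 = -6/11 + V)
1/(1/(-160 + 929) + o(a(3, -5))) = 1/(1/(-160 + 929) + (-6/11 - 4)) = 1/(1/769 - 50/11) = 1/(-38439/8459) = -8459/38439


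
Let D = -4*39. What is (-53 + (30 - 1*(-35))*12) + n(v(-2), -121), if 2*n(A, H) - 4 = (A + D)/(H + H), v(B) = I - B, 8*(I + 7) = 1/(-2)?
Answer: 5647953/7744 ≈ 729.33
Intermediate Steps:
I = -113/16 (I = -7 + (1/8)/(-2) = -7 + (1/8)*(-1/2) = -7 - 1/16 = -113/16 ≈ -7.0625)
v(B) = -113/16 - B
D = -156
n(A, H) = 2 + (-156 + A)/(4*H) (n(A, H) = 2 + ((A - 156)/(H + H))/2 = 2 + ((-156 + A)/((2*H)))/2 = 2 + ((-156 + A)*(1/(2*H)))/2 = 2 + ((-156 + A)/(2*H))/2 = 2 + (-156 + A)/(4*H))
(-53 + (30 - 1*(-35))*12) + n(v(-2), -121) = (-53 + (30 - 1*(-35))*12) + (1/4)*(-156 + (-113/16 - 1*(-2)) + 8*(-121))/(-121) = (-53 + (30 + 35)*12) + (1/4)*(-1/121)*(-156 + (-113/16 + 2) - 968) = (-53 + 65*12) + (1/4)*(-1/121)*(-156 - 81/16 - 968) = (-53 + 780) + (1/4)*(-1/121)*(-18065/16) = 727 + 18065/7744 = 5647953/7744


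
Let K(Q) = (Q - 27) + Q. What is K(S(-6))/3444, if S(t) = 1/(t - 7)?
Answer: -353/44772 ≈ -0.0078844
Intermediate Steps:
S(t) = 1/(-7 + t)
K(Q) = -27 + 2*Q (K(Q) = (-27 + Q) + Q = -27 + 2*Q)
K(S(-6))/3444 = (-27 + 2/(-7 - 6))/3444 = (-27 + 2/(-13))*(1/3444) = (-27 + 2*(-1/13))*(1/3444) = (-27 - 2/13)*(1/3444) = -353/13*1/3444 = -353/44772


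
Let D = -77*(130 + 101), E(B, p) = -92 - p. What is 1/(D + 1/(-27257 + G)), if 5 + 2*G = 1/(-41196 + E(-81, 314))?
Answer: -2268099439/40342684804697 ≈ -5.6221e-5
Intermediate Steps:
D = -17787 (D = -77*231 = -17787)
G = -208011/83204 (G = -5/2 + 1/(2*(-41196 + (-92 - 1*314))) = -5/2 + 1/(2*(-41196 + (-92 - 314))) = -5/2 + 1/(2*(-41196 - 406)) = -5/2 + (½)/(-41602) = -5/2 + (½)*(-1/41602) = -5/2 - 1/83204 = -208011/83204 ≈ -2.5000)
1/(D + 1/(-27257 + G)) = 1/(-17787 + 1/(-27257 - 208011/83204)) = 1/(-17787 + 1/(-2268099439/83204)) = 1/(-17787 - 83204/2268099439) = 1/(-40342684804697/2268099439) = -2268099439/40342684804697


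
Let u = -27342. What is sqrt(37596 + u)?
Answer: sqrt(10254) ≈ 101.26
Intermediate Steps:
sqrt(37596 + u) = sqrt(37596 - 27342) = sqrt(10254)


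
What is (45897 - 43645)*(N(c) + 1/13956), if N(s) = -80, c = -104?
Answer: -628577677/3489 ≈ -1.8016e+5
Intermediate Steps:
(45897 - 43645)*(N(c) + 1/13956) = (45897 - 43645)*(-80 + 1/13956) = 2252*(-80 + 1/13956) = 2252*(-1116479/13956) = -628577677/3489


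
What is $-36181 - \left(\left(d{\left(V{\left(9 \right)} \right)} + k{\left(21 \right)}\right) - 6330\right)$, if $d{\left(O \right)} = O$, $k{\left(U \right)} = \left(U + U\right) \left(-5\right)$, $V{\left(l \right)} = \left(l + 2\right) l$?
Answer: $-29740$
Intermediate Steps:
$V{\left(l \right)} = l \left(2 + l\right)$ ($V{\left(l \right)} = \left(2 + l\right) l = l \left(2 + l\right)$)
$k{\left(U \right)} = - 10 U$ ($k{\left(U \right)} = 2 U \left(-5\right) = - 10 U$)
$-36181 - \left(\left(d{\left(V{\left(9 \right)} \right)} + k{\left(21 \right)}\right) - 6330\right) = -36181 - \left(\left(9 \left(2 + 9\right) - 210\right) - 6330\right) = -36181 - \left(\left(9 \cdot 11 - 210\right) - 6330\right) = -36181 - \left(\left(99 - 210\right) - 6330\right) = -36181 - \left(-111 - 6330\right) = -36181 - -6441 = -36181 + 6441 = -29740$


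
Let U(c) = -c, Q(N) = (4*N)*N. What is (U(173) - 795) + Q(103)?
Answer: 41468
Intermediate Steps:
Q(N) = 4*N**2
(U(173) - 795) + Q(103) = (-1*173 - 795) + 4*103**2 = (-173 - 795) + 4*10609 = -968 + 42436 = 41468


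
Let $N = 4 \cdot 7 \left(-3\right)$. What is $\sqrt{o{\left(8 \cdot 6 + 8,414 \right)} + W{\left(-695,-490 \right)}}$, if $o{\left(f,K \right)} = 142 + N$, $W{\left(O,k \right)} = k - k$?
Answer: $\sqrt{58} \approx 7.6158$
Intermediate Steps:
$N = -84$ ($N = 28 \left(-3\right) = -84$)
$W{\left(O,k \right)} = 0$
$o{\left(f,K \right)} = 58$ ($o{\left(f,K \right)} = 142 - 84 = 58$)
$\sqrt{o{\left(8 \cdot 6 + 8,414 \right)} + W{\left(-695,-490 \right)}} = \sqrt{58 + 0} = \sqrt{58}$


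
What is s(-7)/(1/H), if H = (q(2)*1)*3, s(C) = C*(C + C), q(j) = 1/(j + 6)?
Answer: 147/4 ≈ 36.750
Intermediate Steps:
q(j) = 1/(6 + j)
s(C) = 2*C² (s(C) = C*(2*C) = 2*C²)
H = 3/8 (H = (1/(6 + 2))*3 = (1/8)*3 = ((⅛)*1)*3 = (⅛)*3 = 3/8 ≈ 0.37500)
s(-7)/(1/H) = (2*(-7)²)/(1/(3/8)) = (2*49)/(8/3) = 98*(3/8) = 147/4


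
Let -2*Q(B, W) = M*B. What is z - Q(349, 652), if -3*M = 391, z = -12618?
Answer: -212167/6 ≈ -35361.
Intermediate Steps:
M = -391/3 (M = -⅓*391 = -391/3 ≈ -130.33)
Q(B, W) = 391*B/6 (Q(B, W) = -(-391)*B/6 = 391*B/6)
z - Q(349, 652) = -12618 - 391*349/6 = -12618 - 1*136459/6 = -12618 - 136459/6 = -212167/6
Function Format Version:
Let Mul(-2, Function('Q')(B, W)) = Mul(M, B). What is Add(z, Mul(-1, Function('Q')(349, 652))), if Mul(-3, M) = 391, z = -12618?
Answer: Rational(-212167, 6) ≈ -35361.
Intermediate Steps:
M = Rational(-391, 3) (M = Mul(Rational(-1, 3), 391) = Rational(-391, 3) ≈ -130.33)
Function('Q')(B, W) = Mul(Rational(391, 6), B) (Function('Q')(B, W) = Mul(Rational(-1, 2), Mul(Rational(-391, 3), B)) = Mul(Rational(391, 6), B))
Add(z, Mul(-1, Function('Q')(349, 652))) = Add(-12618, Mul(-1, Mul(Rational(391, 6), 349))) = Add(-12618, Mul(-1, Rational(136459, 6))) = Add(-12618, Rational(-136459, 6)) = Rational(-212167, 6)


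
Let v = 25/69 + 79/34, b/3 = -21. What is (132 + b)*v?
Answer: 6301/34 ≈ 185.32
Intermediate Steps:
b = -63 (b = 3*(-21) = -63)
v = 6301/2346 (v = 25*(1/69) + 79*(1/34) = 25/69 + 79/34 = 6301/2346 ≈ 2.6858)
(132 + b)*v = (132 - 63)*(6301/2346) = 69*(6301/2346) = 6301/34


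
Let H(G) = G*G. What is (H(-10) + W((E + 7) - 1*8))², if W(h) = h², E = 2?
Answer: 10201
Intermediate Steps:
H(G) = G²
(H(-10) + W((E + 7) - 1*8))² = ((-10)² + ((2 + 7) - 1*8)²)² = (100 + (9 - 8)²)² = (100 + 1²)² = (100 + 1)² = 101² = 10201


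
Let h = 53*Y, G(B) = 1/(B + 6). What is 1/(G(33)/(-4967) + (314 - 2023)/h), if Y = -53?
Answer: 544139817/331052708 ≈ 1.6437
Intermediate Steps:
G(B) = 1/(6 + B)
h = -2809 (h = 53*(-53) = -2809)
1/(G(33)/(-4967) + (314 - 2023)/h) = 1/(1/((6 + 33)*(-4967)) + (314 - 2023)/(-2809)) = 1/(-1/4967/39 - 1709*(-1/2809)) = 1/((1/39)*(-1/4967) + 1709/2809) = 1/(-1/193713 + 1709/2809) = 1/(331052708/544139817) = 544139817/331052708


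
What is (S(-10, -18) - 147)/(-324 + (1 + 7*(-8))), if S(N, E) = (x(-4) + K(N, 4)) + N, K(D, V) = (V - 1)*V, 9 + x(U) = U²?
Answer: 138/379 ≈ 0.36412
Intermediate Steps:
x(U) = -9 + U²
K(D, V) = V*(-1 + V) (K(D, V) = (-1 + V)*V = V*(-1 + V))
S(N, E) = 19 + N (S(N, E) = ((-9 + (-4)²) + 4*(-1 + 4)) + N = ((-9 + 16) + 4*3) + N = (7 + 12) + N = 19 + N)
(S(-10, -18) - 147)/(-324 + (1 + 7*(-8))) = ((19 - 10) - 147)/(-324 + (1 + 7*(-8))) = (9 - 147)/(-324 + (1 - 56)) = -138/(-324 - 55) = -138/(-379) = -138*(-1/379) = 138/379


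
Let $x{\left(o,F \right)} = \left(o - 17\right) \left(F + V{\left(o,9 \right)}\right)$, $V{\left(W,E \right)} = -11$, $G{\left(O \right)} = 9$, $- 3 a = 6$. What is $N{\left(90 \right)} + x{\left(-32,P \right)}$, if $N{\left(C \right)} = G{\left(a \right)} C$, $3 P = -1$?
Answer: $\frac{4096}{3} \approx 1365.3$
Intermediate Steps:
$a = -2$ ($a = \left(- \frac{1}{3}\right) 6 = -2$)
$P = - \frac{1}{3}$ ($P = \frac{1}{3} \left(-1\right) = - \frac{1}{3} \approx -0.33333$)
$N{\left(C \right)} = 9 C$
$x{\left(o,F \right)} = \left(-17 + o\right) \left(-11 + F\right)$ ($x{\left(o,F \right)} = \left(o - 17\right) \left(F - 11\right) = \left(-17 + o\right) \left(-11 + F\right)$)
$N{\left(90 \right)} + x{\left(-32,P \right)} = 9 \cdot 90 - - \frac{1666}{3} = 810 + \left(187 + \frac{17}{3} + 352 + \frac{32}{3}\right) = 810 + \frac{1666}{3} = \frac{4096}{3}$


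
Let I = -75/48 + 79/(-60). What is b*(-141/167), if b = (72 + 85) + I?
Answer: -1738483/13360 ≈ -130.13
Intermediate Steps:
I = -691/240 (I = -75*1/48 + 79*(-1/60) = -25/16 - 79/60 = -691/240 ≈ -2.8792)
b = 36989/240 (b = (72 + 85) - 691/240 = 157 - 691/240 = 36989/240 ≈ 154.12)
b*(-141/167) = 36989*(-141/167)/240 = 36989*(-141*1/167)/240 = (36989/240)*(-141/167) = -1738483/13360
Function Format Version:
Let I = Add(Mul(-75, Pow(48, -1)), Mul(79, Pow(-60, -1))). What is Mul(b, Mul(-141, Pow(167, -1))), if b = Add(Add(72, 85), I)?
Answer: Rational(-1738483, 13360) ≈ -130.13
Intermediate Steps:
I = Rational(-691, 240) (I = Add(Mul(-75, Rational(1, 48)), Mul(79, Rational(-1, 60))) = Add(Rational(-25, 16), Rational(-79, 60)) = Rational(-691, 240) ≈ -2.8792)
b = Rational(36989, 240) (b = Add(Add(72, 85), Rational(-691, 240)) = Add(157, Rational(-691, 240)) = Rational(36989, 240) ≈ 154.12)
Mul(b, Mul(-141, Pow(167, -1))) = Mul(Rational(36989, 240), Mul(-141, Pow(167, -1))) = Mul(Rational(36989, 240), Mul(-141, Rational(1, 167))) = Mul(Rational(36989, 240), Rational(-141, 167)) = Rational(-1738483, 13360)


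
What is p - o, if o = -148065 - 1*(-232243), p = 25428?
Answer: -58750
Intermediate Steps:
o = 84178 (o = -148065 + 232243 = 84178)
p - o = 25428 - 1*84178 = 25428 - 84178 = -58750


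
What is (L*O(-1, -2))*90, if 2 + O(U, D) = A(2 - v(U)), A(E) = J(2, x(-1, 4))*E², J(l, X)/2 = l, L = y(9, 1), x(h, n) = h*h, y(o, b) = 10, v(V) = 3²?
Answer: 174600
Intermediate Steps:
v(V) = 9
x(h, n) = h²
L = 10
J(l, X) = 2*l
A(E) = 4*E² (A(E) = (2*2)*E² = 4*E²)
O(U, D) = 194 (O(U, D) = -2 + 4*(2 - 1*9)² = -2 + 4*(2 - 9)² = -2 + 4*(-7)² = -2 + 4*49 = -2 + 196 = 194)
(L*O(-1, -2))*90 = (10*194)*90 = 1940*90 = 174600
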